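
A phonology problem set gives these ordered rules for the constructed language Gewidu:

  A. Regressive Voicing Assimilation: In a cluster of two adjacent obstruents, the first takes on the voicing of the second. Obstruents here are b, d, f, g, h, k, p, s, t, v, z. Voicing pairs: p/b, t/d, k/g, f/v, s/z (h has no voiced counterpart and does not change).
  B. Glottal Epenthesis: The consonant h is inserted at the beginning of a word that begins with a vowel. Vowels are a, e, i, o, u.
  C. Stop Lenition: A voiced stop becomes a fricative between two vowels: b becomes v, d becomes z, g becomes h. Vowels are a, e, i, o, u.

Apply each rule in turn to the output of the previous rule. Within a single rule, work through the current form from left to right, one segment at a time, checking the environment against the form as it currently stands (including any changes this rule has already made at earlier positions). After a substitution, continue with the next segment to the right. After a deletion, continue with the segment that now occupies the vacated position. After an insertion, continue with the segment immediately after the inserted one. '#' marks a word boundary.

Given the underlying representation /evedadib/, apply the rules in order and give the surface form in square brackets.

A Regressive Voicing Assimilation: no change — [evedadib]
B Glottal Epenthesis: [evedadib] → [hevedadib]
C Stop Lenition: [hevedadib] → [hevezazib]

[hevezazib]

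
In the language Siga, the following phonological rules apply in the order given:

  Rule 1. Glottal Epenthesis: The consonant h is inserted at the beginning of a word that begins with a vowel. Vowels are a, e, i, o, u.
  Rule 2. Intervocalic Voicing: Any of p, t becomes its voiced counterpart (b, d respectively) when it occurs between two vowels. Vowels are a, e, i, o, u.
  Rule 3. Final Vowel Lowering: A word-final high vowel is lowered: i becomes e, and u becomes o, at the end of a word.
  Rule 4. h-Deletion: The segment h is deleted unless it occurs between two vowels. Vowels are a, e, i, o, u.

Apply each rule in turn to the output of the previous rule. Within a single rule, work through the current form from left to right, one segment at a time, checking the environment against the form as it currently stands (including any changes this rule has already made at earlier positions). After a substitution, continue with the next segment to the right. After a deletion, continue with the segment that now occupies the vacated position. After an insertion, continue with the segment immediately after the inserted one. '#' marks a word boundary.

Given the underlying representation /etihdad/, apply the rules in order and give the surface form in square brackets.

Rule 1 Glottal Epenthesis: [etihdad] → [hetihdad]
Rule 2 Intervocalic Voicing: [hetihdad] → [hedihdad]
Rule 3 Final Vowel Lowering: no change — [hedihdad]
Rule 4 h-Deletion: [hedihdad] → [edidad]

[edidad]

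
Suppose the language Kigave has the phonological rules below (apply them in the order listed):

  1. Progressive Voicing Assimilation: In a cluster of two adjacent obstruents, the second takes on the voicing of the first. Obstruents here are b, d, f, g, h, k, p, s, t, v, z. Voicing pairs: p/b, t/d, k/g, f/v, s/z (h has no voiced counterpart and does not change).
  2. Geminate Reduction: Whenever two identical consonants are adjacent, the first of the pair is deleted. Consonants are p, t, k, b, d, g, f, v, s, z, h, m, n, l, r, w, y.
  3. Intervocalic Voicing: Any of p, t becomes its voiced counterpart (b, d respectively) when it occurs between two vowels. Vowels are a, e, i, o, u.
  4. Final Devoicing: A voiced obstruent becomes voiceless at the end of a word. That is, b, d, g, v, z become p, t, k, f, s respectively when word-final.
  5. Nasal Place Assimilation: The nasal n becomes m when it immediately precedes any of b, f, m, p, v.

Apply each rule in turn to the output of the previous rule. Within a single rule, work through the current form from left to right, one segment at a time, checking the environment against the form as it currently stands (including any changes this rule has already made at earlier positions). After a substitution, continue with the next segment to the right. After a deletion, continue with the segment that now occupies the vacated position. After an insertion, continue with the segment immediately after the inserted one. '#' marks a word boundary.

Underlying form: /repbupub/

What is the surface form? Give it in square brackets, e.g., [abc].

1 Progressive Voicing Assimilation: [repbupub] → [reppupub]
2 Geminate Reduction: [reppupub] → [repupub]
3 Intervocalic Voicing: [repupub] → [rebubub]
4 Final Devoicing: [rebubub] → [rebubup]
5 Nasal Place Assimilation: no change — [rebubup]

[rebubup]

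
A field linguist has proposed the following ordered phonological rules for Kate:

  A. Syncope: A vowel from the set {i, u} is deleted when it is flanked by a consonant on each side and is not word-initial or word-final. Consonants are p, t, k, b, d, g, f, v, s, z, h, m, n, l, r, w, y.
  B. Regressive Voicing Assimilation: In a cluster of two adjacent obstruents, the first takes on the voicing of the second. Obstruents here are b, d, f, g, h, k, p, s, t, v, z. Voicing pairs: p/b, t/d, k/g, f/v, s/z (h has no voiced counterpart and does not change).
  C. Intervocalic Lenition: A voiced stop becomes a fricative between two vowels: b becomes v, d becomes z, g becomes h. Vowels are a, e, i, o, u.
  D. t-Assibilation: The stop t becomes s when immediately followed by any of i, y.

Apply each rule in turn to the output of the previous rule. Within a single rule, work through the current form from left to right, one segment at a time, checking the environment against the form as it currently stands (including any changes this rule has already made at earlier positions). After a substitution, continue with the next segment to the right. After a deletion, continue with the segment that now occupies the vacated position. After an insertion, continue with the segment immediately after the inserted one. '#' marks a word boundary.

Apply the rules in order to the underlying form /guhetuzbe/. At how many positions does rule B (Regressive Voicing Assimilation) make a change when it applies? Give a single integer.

A Syncope: [guhetuzbe] → [ghetzbe]
B Regressive Voicing Assimilation: [ghetzbe] → [khedzbe]
C Intervocalic Lenition: no change — [khedzbe]
D t-Assibilation: no change — [khedzbe]
Rule B changed 2 position(s).

2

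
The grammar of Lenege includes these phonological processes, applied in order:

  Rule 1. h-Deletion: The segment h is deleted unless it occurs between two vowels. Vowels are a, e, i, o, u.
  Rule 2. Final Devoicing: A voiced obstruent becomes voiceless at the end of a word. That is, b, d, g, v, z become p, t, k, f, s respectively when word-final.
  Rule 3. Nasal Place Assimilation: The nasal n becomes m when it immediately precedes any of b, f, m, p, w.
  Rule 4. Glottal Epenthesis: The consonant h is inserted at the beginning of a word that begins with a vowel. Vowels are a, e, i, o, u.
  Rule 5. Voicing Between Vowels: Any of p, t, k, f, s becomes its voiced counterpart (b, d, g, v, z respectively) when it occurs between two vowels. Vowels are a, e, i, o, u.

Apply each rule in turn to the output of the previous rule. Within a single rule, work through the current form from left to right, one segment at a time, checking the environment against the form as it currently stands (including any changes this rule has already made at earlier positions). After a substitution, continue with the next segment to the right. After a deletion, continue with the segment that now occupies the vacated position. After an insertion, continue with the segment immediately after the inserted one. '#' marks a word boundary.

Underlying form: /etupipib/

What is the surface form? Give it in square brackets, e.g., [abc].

Rule 1 h-Deletion: no change — [etupipib]
Rule 2 Final Devoicing: [etupipib] → [etupipip]
Rule 3 Nasal Place Assimilation: no change — [etupipip]
Rule 4 Glottal Epenthesis: [etupipip] → [hetupipip]
Rule 5 Voicing Between Vowels: [hetupipip] → [hedubibip]

[hedubibip]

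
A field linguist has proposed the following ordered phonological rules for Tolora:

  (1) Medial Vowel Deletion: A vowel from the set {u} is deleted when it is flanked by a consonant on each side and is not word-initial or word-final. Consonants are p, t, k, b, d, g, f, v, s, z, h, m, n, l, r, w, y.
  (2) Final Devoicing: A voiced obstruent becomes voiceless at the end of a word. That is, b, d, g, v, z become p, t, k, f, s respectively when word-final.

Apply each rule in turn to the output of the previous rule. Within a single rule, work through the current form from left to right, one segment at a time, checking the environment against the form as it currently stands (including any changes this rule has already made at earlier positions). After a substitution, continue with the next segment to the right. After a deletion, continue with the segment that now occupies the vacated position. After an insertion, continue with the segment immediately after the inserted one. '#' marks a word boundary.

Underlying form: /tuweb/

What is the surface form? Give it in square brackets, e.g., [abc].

(1) Medial Vowel Deletion: [tuweb] → [tweb]
(2) Final Devoicing: [tweb] → [twep]

[twep]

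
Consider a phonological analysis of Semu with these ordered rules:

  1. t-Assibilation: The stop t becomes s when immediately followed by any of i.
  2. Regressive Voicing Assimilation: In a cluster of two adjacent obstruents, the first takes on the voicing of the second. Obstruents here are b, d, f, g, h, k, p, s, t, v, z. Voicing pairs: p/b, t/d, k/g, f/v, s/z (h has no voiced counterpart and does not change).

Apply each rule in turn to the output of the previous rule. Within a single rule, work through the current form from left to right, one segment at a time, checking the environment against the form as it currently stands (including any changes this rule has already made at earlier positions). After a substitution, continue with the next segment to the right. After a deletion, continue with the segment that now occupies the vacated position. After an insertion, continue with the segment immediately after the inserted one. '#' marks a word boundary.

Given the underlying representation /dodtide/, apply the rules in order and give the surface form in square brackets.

1 t-Assibilation: [dodtide] → [dodside]
2 Regressive Voicing Assimilation: [dodside] → [dotside]

[dotside]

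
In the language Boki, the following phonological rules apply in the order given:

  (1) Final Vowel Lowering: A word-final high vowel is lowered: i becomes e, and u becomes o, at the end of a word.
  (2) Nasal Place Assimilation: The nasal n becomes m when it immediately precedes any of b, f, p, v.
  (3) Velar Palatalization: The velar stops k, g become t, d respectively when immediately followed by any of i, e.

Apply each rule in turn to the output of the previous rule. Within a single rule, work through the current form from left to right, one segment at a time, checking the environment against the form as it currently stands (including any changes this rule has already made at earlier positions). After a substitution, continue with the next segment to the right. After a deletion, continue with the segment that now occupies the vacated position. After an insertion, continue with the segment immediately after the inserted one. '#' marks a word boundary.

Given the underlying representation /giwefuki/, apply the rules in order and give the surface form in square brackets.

[diwefute]

(1) Final Vowel Lowering: [giwefuki] → [giwefuke]
(2) Nasal Place Assimilation: no change — [giwefuke]
(3) Velar Palatalization: [giwefuke] → [diwefute]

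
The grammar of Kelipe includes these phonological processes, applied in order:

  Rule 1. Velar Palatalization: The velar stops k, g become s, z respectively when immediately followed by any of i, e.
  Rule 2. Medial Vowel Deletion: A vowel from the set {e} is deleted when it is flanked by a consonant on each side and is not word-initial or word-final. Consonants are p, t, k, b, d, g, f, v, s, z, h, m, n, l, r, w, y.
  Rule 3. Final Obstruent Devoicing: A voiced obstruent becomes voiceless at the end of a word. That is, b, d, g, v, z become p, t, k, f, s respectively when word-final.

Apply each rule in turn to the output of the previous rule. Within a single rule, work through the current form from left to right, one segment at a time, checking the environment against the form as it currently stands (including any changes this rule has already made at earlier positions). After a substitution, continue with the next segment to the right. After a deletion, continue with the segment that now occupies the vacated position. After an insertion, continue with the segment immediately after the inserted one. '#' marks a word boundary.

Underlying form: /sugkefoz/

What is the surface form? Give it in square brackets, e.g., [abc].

Rule 1 Velar Palatalization: [sugkefoz] → [sugsefoz]
Rule 2 Medial Vowel Deletion: [sugsefoz] → [sugsfoz]
Rule 3 Final Obstruent Devoicing: [sugsfoz] → [sugsfos]

[sugsfos]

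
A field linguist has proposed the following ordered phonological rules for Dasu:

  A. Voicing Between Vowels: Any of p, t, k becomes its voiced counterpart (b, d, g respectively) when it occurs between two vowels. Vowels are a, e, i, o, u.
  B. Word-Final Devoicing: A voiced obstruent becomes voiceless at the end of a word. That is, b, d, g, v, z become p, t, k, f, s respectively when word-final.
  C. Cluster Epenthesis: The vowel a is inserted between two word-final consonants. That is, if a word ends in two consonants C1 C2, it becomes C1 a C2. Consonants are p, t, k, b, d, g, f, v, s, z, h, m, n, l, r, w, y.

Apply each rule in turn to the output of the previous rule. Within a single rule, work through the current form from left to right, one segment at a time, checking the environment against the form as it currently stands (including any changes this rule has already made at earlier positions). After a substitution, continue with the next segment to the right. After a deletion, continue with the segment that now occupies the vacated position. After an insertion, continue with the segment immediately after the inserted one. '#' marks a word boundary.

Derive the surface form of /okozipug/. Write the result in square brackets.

[ogozibuk]

A Voicing Between Vowels: [okozipug] → [ogozibug]
B Word-Final Devoicing: [ogozibug] → [ogozibuk]
C Cluster Epenthesis: no change — [ogozibuk]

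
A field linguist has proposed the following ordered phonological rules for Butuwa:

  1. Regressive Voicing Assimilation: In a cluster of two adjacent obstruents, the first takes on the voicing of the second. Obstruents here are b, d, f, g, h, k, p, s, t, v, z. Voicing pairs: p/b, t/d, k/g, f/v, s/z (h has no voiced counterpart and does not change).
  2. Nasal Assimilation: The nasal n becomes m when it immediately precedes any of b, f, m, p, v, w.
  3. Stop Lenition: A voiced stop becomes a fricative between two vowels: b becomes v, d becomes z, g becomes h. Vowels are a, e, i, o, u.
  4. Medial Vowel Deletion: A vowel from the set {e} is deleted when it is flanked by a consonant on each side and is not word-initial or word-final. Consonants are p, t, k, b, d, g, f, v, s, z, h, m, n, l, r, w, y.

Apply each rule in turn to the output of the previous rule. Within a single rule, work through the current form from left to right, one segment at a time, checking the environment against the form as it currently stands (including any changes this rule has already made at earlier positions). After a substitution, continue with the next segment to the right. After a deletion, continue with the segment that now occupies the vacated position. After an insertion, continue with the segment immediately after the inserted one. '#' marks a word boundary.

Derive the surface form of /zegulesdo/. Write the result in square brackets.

1 Regressive Voicing Assimilation: [zegulesdo] → [zegulezdo]
2 Nasal Assimilation: no change — [zegulezdo]
3 Stop Lenition: [zegulezdo] → [zehulezdo]
4 Medial Vowel Deletion: [zehulezdo] → [zhulzdo]

[zhulzdo]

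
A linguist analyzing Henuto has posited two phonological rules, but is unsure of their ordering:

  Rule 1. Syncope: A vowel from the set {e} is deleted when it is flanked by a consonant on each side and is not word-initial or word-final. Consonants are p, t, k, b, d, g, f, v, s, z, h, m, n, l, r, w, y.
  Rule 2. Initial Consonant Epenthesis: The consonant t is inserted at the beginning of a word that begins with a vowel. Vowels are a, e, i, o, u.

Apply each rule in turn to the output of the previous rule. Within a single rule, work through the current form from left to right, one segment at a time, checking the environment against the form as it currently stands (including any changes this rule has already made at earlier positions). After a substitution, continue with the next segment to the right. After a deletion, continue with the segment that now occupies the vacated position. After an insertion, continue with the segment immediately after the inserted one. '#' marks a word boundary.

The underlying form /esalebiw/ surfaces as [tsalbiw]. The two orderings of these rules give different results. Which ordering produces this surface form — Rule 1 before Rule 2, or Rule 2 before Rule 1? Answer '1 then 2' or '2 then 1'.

Order 1 then 2:
  1 Syncope: [esalebiw] → [esalbiw]
  2 Initial Consonant Epenthesis: [esalbiw] → [tesalbiw]
  result: [tesalbiw]
Order 2 then 1:
  2 Initial Consonant Epenthesis: [esalebiw] → [tesalebiw]
  1 Syncope: [tesalebiw] → [tsalbiw]
  result: [tsalbiw]

2 then 1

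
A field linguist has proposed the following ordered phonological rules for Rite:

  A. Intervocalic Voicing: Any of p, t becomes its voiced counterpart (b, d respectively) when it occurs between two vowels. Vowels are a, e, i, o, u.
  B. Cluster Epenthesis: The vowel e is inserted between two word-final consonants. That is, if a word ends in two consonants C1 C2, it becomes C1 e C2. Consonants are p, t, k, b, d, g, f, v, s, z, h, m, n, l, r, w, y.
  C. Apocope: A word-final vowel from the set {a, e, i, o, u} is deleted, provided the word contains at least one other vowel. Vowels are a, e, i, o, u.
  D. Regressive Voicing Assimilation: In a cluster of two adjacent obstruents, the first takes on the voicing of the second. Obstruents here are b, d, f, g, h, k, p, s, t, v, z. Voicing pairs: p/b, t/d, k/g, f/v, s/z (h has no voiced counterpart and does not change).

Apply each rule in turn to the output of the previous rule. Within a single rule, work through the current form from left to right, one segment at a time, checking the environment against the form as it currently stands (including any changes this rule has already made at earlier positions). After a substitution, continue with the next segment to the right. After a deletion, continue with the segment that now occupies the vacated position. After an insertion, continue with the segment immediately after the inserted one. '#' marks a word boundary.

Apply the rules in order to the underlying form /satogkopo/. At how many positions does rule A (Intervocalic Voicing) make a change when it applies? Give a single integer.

A Intervocalic Voicing: [satogkopo] → [sadogkobo]
B Cluster Epenthesis: no change — [sadogkobo]
C Apocope: [sadogkobo] → [sadogkob]
D Regressive Voicing Assimilation: [sadogkob] → [sadokkob]
Rule A changed 2 position(s).

2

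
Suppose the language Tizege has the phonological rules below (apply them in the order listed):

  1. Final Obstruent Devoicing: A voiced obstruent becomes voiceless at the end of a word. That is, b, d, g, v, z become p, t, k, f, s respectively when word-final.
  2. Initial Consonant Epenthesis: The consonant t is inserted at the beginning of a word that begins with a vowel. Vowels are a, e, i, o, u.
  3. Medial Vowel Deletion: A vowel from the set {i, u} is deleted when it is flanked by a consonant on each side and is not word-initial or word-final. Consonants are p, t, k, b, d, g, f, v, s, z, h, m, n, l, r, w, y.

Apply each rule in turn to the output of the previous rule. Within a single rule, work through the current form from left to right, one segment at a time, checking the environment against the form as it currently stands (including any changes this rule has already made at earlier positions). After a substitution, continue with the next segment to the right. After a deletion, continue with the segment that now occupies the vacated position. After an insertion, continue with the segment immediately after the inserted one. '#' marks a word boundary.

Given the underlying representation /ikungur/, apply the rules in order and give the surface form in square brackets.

[tkngr]

1 Final Obstruent Devoicing: no change — [ikungur]
2 Initial Consonant Epenthesis: [ikungur] → [tikungur]
3 Medial Vowel Deletion: [tikungur] → [tkngr]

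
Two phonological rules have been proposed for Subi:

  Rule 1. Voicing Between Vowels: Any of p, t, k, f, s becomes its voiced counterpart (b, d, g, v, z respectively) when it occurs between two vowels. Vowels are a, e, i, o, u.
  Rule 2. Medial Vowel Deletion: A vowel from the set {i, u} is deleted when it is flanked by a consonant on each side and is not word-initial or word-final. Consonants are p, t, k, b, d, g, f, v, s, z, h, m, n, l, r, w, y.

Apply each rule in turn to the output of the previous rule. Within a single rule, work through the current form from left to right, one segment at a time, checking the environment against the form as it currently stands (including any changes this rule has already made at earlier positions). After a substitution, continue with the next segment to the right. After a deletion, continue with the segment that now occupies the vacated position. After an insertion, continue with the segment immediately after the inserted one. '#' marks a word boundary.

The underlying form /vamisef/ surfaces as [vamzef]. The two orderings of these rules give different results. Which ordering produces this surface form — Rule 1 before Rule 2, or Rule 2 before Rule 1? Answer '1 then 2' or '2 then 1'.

Order 1 then 2:
  1 Voicing Between Vowels: [vamisef] → [vamizef]
  2 Medial Vowel Deletion: [vamizef] → [vamzef]
  result: [vamzef]
Order 2 then 1:
  2 Medial Vowel Deletion: [vamisef] → [vamsef]
  1 Voicing Between Vowels: no change — [vamsef]
  result: [vamsef]

1 then 2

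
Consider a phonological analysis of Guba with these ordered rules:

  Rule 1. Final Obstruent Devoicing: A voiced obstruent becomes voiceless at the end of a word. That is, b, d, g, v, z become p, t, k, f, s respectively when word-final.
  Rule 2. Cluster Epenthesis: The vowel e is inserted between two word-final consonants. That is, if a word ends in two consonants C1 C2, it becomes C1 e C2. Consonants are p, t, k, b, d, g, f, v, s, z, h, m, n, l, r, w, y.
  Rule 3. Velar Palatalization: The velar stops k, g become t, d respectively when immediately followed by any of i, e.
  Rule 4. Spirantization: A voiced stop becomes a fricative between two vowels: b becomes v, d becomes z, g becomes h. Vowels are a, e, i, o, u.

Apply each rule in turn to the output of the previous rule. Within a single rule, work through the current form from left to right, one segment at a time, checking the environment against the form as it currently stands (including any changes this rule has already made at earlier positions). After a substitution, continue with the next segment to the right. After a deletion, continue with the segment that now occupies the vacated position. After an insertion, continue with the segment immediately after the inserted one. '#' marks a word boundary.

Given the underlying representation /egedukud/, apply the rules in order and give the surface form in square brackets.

Rule 1 Final Obstruent Devoicing: [egedukud] → [egedukut]
Rule 2 Cluster Epenthesis: no change — [egedukut]
Rule 3 Velar Palatalization: [egedukut] → [ededukut]
Rule 4 Spirantization: [ededukut] → [ezezukut]

[ezezukut]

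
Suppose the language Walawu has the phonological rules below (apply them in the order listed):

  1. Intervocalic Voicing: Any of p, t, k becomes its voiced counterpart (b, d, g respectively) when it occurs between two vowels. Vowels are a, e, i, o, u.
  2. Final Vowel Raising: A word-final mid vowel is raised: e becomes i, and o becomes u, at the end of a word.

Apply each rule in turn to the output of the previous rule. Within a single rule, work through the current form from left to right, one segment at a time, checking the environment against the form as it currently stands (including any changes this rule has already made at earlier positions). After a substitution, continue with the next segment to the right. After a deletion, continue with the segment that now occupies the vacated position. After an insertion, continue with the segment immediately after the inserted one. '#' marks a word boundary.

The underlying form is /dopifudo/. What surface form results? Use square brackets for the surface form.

[dobifudu]

1 Intervocalic Voicing: [dopifudo] → [dobifudo]
2 Final Vowel Raising: [dobifudo] → [dobifudu]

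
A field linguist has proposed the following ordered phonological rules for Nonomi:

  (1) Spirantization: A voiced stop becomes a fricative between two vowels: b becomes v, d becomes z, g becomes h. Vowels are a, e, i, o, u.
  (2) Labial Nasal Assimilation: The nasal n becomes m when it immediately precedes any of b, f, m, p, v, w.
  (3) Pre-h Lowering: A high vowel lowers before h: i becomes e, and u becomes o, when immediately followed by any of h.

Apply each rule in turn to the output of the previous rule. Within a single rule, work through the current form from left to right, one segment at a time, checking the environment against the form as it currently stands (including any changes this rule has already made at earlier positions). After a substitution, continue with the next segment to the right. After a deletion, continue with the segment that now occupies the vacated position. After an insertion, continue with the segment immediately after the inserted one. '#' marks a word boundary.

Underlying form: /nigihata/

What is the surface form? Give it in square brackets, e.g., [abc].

[nehehata]

(1) Spirantization: [nigihata] → [nihihata]
(2) Labial Nasal Assimilation: no change — [nihihata]
(3) Pre-h Lowering: [nihihata] → [nehehata]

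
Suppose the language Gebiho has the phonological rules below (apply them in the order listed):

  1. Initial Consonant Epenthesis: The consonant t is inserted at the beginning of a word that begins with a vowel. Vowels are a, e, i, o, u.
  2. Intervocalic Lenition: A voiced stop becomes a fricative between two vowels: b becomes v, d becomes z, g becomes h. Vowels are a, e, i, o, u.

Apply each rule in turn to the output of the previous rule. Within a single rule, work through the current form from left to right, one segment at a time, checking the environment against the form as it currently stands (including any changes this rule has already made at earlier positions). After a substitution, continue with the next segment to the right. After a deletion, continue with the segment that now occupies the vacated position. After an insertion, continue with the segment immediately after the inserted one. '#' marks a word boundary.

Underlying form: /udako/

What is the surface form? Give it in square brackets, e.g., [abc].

1 Initial Consonant Epenthesis: [udako] → [tudako]
2 Intervocalic Lenition: [tudako] → [tuzako]

[tuzako]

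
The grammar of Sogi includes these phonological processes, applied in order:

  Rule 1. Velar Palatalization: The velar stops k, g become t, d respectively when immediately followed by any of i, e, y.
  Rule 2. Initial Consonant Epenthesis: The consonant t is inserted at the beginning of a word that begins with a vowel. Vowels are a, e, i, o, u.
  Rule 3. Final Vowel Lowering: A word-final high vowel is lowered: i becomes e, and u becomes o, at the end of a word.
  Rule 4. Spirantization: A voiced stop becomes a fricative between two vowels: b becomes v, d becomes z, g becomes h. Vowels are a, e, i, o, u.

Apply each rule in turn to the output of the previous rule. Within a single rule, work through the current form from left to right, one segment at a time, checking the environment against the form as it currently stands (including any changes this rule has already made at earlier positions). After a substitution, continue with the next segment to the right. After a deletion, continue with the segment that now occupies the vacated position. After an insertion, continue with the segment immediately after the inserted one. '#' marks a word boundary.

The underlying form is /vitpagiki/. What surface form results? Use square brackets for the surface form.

Rule 1 Velar Palatalization: [vitpagiki] → [vitpaditi]
Rule 2 Initial Consonant Epenthesis: no change — [vitpaditi]
Rule 3 Final Vowel Lowering: [vitpaditi] → [vitpadite]
Rule 4 Spirantization: [vitpadite] → [vitpazite]

[vitpazite]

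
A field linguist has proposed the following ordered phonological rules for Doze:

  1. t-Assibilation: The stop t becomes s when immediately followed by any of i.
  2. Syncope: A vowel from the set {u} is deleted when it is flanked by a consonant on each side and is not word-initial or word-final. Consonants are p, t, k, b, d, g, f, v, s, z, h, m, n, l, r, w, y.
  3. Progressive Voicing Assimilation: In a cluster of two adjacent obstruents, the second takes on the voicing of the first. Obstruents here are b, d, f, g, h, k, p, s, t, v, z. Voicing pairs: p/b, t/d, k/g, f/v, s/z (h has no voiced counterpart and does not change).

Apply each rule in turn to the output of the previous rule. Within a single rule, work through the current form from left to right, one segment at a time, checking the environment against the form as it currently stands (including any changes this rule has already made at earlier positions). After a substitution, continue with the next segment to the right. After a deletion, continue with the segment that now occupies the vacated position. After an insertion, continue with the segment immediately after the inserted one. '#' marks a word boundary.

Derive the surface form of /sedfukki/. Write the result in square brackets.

1 t-Assibilation: no change — [sedfukki]
2 Syncope: [sedfukki] → [sedfkki]
3 Progressive Voicing Assimilation: [sedfkki] → [sedvggi]

[sedvggi]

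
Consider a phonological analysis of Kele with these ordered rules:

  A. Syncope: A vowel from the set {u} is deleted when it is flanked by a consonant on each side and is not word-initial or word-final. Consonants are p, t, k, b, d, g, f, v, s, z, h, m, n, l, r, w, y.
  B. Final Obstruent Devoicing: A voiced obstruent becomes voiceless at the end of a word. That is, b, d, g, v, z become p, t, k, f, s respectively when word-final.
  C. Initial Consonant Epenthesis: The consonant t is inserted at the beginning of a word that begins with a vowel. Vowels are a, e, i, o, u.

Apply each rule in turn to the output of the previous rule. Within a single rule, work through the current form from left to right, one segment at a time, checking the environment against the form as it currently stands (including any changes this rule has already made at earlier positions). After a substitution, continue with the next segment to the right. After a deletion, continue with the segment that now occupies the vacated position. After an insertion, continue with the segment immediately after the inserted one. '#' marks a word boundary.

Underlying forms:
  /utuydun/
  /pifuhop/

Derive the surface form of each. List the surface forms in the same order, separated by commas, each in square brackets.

[tutydn], [pifhop]

/utuydun/:
  A Syncope: [utuydun] → [utydn]
  B Final Obstruent Devoicing: no change — [utydn]
  C Initial Consonant Epenthesis: [utydn] → [tutydn]
/pifuhop/:
  A Syncope: [pifuhop] → [pifhop]
  B Final Obstruent Devoicing: no change — [pifhop]
  C Initial Consonant Epenthesis: no change — [pifhop]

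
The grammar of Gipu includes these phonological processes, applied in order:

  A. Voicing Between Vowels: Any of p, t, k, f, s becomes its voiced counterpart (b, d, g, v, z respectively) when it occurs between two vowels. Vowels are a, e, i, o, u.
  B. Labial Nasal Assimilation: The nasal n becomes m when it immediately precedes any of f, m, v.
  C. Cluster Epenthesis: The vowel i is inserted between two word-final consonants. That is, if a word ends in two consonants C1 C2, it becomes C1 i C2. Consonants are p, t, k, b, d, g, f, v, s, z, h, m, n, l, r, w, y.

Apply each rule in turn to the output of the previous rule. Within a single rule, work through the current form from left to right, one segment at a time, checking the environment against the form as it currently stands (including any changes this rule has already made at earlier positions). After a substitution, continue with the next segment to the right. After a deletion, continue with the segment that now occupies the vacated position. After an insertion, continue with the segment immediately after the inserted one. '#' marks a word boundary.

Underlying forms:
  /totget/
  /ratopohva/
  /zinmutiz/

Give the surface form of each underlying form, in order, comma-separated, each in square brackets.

/totget/:
  A Voicing Between Vowels: no change — [totget]
  B Labial Nasal Assimilation: no change — [totget]
  C Cluster Epenthesis: no change — [totget]
/ratopohva/:
  A Voicing Between Vowels: [ratopohva] → [radobohva]
  B Labial Nasal Assimilation: no change — [radobohva]
  C Cluster Epenthesis: no change — [radobohva]
/zinmutiz/:
  A Voicing Between Vowels: [zinmutiz] → [zinmudiz]
  B Labial Nasal Assimilation: [zinmudiz] → [zimmudiz]
  C Cluster Epenthesis: no change — [zimmudiz]

[totget], [radobohva], [zimmudiz]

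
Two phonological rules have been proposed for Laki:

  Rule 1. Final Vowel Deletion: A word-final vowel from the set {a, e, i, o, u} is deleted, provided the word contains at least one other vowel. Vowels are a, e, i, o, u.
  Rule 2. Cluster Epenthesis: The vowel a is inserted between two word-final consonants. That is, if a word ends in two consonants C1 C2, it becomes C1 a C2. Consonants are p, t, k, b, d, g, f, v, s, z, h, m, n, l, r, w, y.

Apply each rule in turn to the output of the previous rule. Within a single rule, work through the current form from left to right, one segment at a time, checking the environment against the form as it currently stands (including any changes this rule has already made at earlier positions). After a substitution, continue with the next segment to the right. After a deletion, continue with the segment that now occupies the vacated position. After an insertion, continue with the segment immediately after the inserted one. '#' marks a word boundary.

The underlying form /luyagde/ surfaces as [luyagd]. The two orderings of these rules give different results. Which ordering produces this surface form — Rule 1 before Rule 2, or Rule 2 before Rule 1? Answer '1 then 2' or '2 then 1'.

2 then 1

Order 1 then 2:
  1 Final Vowel Deletion: [luyagde] → [luyagd]
  2 Cluster Epenthesis: [luyagd] → [luyagad]
  result: [luyagad]
Order 2 then 1:
  2 Cluster Epenthesis: no change — [luyagde]
  1 Final Vowel Deletion: [luyagde] → [luyagd]
  result: [luyagd]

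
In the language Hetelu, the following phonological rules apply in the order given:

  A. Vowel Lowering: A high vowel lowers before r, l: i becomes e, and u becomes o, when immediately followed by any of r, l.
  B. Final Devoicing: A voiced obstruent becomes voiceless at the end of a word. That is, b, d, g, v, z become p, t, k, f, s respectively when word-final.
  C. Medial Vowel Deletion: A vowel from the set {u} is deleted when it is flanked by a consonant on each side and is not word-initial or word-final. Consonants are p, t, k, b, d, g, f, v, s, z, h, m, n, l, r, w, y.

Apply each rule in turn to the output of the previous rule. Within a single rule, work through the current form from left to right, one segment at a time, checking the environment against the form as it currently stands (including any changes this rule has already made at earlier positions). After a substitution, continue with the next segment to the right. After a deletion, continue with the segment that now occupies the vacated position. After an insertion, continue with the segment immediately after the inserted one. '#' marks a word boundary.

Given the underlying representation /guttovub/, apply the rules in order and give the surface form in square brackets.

A Vowel Lowering: no change — [guttovub]
B Final Devoicing: [guttovub] → [guttovup]
C Medial Vowel Deletion: [guttovup] → [gttovp]

[gttovp]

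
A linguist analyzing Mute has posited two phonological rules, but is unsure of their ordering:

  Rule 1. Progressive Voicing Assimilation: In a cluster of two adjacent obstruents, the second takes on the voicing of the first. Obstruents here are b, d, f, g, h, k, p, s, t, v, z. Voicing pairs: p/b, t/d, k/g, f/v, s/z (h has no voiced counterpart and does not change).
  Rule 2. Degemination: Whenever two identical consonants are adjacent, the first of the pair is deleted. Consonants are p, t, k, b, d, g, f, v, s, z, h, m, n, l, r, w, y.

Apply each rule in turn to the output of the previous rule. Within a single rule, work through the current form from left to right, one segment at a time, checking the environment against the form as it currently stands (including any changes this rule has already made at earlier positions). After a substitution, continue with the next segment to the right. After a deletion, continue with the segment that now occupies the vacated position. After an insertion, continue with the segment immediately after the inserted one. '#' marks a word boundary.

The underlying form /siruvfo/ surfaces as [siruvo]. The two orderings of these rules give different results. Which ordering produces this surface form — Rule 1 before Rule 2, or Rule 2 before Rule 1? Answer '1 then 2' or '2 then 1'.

1 then 2

Order 1 then 2:
  1 Progressive Voicing Assimilation: [siruvfo] → [siruvvo]
  2 Degemination: [siruvvo] → [siruvo]
  result: [siruvo]
Order 2 then 1:
  2 Degemination: no change — [siruvfo]
  1 Progressive Voicing Assimilation: [siruvfo] → [siruvvo]
  result: [siruvvo]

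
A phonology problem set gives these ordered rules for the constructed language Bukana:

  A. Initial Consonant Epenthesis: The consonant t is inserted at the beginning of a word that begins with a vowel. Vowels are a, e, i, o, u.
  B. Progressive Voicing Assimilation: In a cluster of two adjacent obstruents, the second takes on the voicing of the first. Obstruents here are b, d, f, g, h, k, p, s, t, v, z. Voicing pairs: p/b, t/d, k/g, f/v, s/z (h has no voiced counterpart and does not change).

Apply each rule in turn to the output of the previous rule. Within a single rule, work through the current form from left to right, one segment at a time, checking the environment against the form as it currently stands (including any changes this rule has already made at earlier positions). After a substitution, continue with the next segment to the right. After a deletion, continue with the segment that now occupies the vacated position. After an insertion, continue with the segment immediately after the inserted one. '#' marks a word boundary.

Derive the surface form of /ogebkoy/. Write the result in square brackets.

[togebgoy]

A Initial Consonant Epenthesis: [ogebkoy] → [togebkoy]
B Progressive Voicing Assimilation: [togebkoy] → [togebgoy]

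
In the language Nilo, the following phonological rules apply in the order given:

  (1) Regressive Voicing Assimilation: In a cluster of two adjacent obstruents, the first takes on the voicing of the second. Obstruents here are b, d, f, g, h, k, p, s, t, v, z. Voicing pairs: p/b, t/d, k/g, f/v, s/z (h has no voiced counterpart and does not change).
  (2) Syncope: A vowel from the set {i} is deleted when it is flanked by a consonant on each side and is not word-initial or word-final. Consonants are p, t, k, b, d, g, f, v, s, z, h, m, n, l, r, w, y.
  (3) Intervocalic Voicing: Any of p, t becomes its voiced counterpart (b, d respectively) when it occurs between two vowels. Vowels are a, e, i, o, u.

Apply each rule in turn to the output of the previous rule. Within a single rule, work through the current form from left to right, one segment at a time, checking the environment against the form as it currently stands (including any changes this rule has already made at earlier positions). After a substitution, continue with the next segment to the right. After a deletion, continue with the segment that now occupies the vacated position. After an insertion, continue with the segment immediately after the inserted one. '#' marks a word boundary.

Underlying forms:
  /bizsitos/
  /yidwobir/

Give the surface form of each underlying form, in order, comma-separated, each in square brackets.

/bizsitos/:
  (1) Regressive Voicing Assimilation: [bizsitos] → [bissitos]
  (2) Syncope: [bissitos] → [bsstos]
  (3) Intervocalic Voicing: no change — [bsstos]
/yidwobir/:
  (1) Regressive Voicing Assimilation: no change — [yidwobir]
  (2) Syncope: [yidwobir] → [ydwobr]
  (3) Intervocalic Voicing: no change — [ydwobr]

[bsstos], [ydwobr]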